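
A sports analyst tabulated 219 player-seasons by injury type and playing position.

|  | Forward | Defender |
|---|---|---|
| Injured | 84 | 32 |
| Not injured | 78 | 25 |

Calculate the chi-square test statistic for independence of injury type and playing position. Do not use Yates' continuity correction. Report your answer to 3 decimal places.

Row totals: 116, 103. Column totals: 162, 57. Grand total N = 219.
Expected counts (row total × column total / N):
  Injured, Forward: 116×162/219 = 85.8082
  Injured, Defender: 116×57/219 = 30.1918
  Not injured, Forward: 103×162/219 = 76.1918
  Not injured, Defender: 103×57/219 = 26.8082
Contributions (O − E)²/E:
  (84 − 85.8082)²/85.8082 = 0.0381
  (32 − 30.1918)²/30.1918 = 0.1083
  (78 − 76.1918)²/76.1918 = 0.0429
  (25 − 26.8082)²/26.8082 = 0.1220
χ² = 0.0381 + 0.1083 + 0.0429 + 0.1220 = 0.311

0.311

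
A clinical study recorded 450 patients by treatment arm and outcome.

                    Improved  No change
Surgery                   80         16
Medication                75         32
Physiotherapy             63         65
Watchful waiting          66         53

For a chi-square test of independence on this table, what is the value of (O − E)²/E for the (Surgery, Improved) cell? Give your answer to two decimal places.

6.22

Row total (Surgery) = 96; column total (Improved) = 284; N = 450.
Expected count E = 96 × 284 / 450 = 60.58667.
Contribution = (O − E)²/E = (80 − 60.58667)² / 60.58667 = 6.22.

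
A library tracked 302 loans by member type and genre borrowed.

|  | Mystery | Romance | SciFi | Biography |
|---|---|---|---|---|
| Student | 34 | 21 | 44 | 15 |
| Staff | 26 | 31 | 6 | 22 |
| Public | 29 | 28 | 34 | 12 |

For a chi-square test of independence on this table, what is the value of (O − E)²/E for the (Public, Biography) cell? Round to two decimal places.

Row total (Public) = 103; column total (Biography) = 49; N = 302.
Expected count E = 103 × 49 / 302 = 16.7119.
Contribution = (O − E)²/E = (12 − 16.7119)² / 16.7119 = 1.33.

1.33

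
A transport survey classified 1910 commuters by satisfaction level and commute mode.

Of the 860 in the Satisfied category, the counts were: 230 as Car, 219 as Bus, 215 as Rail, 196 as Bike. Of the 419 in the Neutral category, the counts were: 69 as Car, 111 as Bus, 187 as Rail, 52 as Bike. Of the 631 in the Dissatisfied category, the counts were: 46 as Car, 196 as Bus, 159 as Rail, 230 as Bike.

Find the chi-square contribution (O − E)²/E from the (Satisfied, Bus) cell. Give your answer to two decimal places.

1.34

Row total (Satisfied) = 860; column total (Bus) = 526; N = 1910.
Expected count E = 860 × 526 / 1910 = 236.838.
Contribution = (O − E)²/E = (219 − 236.838)² / 236.838 = 1.34.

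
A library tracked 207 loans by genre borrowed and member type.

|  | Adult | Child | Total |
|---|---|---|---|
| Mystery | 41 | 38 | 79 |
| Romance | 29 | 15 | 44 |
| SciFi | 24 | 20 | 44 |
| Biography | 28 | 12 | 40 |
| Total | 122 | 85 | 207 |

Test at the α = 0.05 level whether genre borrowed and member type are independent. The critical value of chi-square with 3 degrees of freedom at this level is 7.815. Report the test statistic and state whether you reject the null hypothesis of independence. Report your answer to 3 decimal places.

4.874; fail to reject H₀

Grand total N = 207.
Expected counts (row total × column total / N):
  Mystery, Adult: 79×122/207 = 46.5604
  Mystery, Child: 79×85/207 = 32.4396
  Romance, Adult: 44×122/207 = 25.9324
  Romance, Child: 44×85/207 = 18.0676
  SciFi, Adult: 44×122/207 = 25.9324
  SciFi, Child: 44×85/207 = 18.0676
  Biography, Adult: 40×122/207 = 23.5749
  Biography, Child: 40×85/207 = 16.4251
Contributions (O − E)²/E:
  (41 − 46.5604)²/46.5604 = 0.6640
  (38 − 32.4396)²/32.4396 = 0.9531
  (29 − 25.9324)²/25.9324 = 0.3629
  (15 − 18.0676)²/18.0676 = 0.5208
  (24 − 25.9324)²/25.9324 = 0.1440
  (20 − 18.0676)²/18.0676 = 0.2067
  (28 − 23.5749)²/23.5749 = 0.8306
  (12 − 16.4251)²/16.4251 = 1.1922
χ² = 0.6640 + 0.9531 + 0.3629 + 0.5208 + 0.1440 + 0.2067 + 0.8306 + 1.1922 = 4.874
df = (4−1)(2−1) = 3. Since 4.874 < 7.815, fail to reject the null hypothesis of independence at α = 0.05.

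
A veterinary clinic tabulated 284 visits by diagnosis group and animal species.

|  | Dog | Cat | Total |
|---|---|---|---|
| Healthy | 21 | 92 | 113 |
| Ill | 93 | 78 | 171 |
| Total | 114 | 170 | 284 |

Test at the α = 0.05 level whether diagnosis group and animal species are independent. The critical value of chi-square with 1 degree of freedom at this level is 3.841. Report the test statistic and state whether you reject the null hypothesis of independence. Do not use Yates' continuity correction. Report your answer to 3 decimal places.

Grand total N = 284.
Expected counts (row total × column total / N):
  Healthy, Dog: 113×114/284 = 45.35915
  Healthy, Cat: 113×170/284 = 67.64085
  Ill, Dog: 171×114/284 = 68.64085
  Ill, Cat: 171×170/284 = 102.35915
Contributions (O − E)²/E:
  (21 − 45.35915)²/45.35915 = 13.0816
  (92 − 67.64085)²/67.64085 = 8.7723
  (93 − 68.64085)²/68.64085 = 8.6445
  (78 − 102.35915)²/102.35915 = 5.7969
χ² = 13.0816 + 8.7723 + 8.6445 + 5.7969 = 36.295
df = (2−1)(2−1) = 1. Since 36.295 > 3.841, reject the null hypothesis of independence at α = 0.05.

36.295; reject H₀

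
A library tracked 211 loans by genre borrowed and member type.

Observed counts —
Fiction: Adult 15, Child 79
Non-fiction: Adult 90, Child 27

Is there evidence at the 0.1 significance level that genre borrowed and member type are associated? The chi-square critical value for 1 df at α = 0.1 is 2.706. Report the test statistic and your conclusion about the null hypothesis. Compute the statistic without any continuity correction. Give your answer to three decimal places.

77.495; reject H₀

Row totals: 94, 117. Column totals: 105, 106. Grand total N = 211.
Expected counts (row total × column total / N):
  Fiction, Adult: 94×105/211 = 46.7773
  Fiction, Child: 94×106/211 = 47.2227
  Non-fiction, Adult: 117×105/211 = 58.2227
  Non-fiction, Child: 117×106/211 = 58.7773
Contributions (O − E)²/E:
  (15 − 46.7773)²/46.7773 = 21.5873
  (79 − 47.2227)²/47.2227 = 21.3837
  (90 − 58.2227)²/58.2227 = 17.3437
  (27 − 58.7773)²/58.7773 = 17.1800
χ² = 21.5873 + 21.3837 + 17.3437 + 17.1800 = 77.495
df = (2−1)(2−1) = 1. Since 77.495 > 2.706, reject the null hypothesis of independence at α = 0.1.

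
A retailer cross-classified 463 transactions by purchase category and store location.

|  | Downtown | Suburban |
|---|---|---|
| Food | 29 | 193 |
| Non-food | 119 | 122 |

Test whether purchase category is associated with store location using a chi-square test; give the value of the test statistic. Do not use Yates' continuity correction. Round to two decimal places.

70.07

Row totals: 222, 241. Column totals: 148, 315. Grand total N = 463.
Expected counts (row total × column total / N):
  Food, Downtown: 222×148/463 = 70.963
  Food, Suburban: 222×315/463 = 151.037
  Non-food, Downtown: 241×148/463 = 77.037
  Non-food, Suburban: 241×315/463 = 163.963
Contributions (O − E)²/E:
  (29 − 70.963)²/70.963 = 24.8142
  (193 − 151.037)²/151.037 = 11.6587
  (119 − 77.037)²/77.037 = 22.8578
  (122 − 163.963)²/163.963 = 10.7396
χ² = 24.8142 + 11.6587 + 22.8578 + 10.7396 = 70.07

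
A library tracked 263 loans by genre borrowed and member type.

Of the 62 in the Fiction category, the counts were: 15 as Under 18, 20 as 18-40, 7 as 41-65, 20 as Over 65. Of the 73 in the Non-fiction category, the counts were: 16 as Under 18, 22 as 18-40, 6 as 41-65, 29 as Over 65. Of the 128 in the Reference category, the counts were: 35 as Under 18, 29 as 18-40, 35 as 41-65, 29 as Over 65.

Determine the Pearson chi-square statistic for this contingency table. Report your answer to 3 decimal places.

18.589

Row totals: 62, 73, 128. Column totals: 66, 71, 48, 78. Grand total N = 263.
Expected counts (row total × column total / N):
  Fiction, Under 18: 62×66/263 = 15.5589
  Fiction, 18-40: 62×71/263 = 16.7376
  Fiction, 41-65: 62×48/263 = 11.3156
  Fiction, Over 65: 62×78/263 = 18.3878
  Non-fiction, Under 18: 73×66/263 = 18.3194
  Non-fiction, 18-40: 73×71/263 = 19.7072
  Non-fiction, 41-65: 73×48/263 = 13.3232
  Non-fiction, Over 65: 73×78/263 = 21.6502
  Reference, Under 18: 128×66/263 = 32.1217
  Reference, 18-40: 128×71/263 = 34.5551
  Reference, 41-65: 128×48/263 = 23.3612
  Reference, Over 65: 128×78/263 = 37.9620
Contributions (O − E)²/E:
  (15 − 15.5589)²/15.5589 = 0.0201
  (20 − 16.7376)²/16.7376 = 0.6359
  (7 − 11.3156)²/11.3156 = 1.6459
  (20 − 18.3878)²/18.3878 = 0.1414
  (16 − 18.3194)²/18.3194 = 0.2937
  (22 − 19.7072)²/19.7072 = 0.2668
  (6 − 13.3232)²/13.3232 = 4.0253
  (29 − 21.6502)²/21.6502 = 2.4951
  (35 − 32.1217)²/32.1217 = 0.2579
  (29 − 34.5551)²/34.5551 = 0.8930
  (35 − 23.3612)²/23.3612 = 5.7986
  (29 − 37.9620)²/37.9620 = 2.1157
χ² = 0.0201 + 0.6359 + 1.6459 + 0.1414 + 0.2937 + 0.2668 + 4.0253 + 2.4951 + 0.2579 + 0.8930 + 5.7986 + 2.1157 = 18.589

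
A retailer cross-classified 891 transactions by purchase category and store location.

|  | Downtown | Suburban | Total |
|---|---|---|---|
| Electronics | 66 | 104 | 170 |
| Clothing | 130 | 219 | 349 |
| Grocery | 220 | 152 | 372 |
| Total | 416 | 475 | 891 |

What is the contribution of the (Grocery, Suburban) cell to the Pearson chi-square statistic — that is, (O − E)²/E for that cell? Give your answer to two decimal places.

Row total (Grocery) = 372; column total (Suburban) = 475; N = 891.
Expected count E = 372 × 475 / 891 = 198.316.
Contribution = (O − E)²/E = (152 − 198.316)² / 198.316 = 10.82.

10.82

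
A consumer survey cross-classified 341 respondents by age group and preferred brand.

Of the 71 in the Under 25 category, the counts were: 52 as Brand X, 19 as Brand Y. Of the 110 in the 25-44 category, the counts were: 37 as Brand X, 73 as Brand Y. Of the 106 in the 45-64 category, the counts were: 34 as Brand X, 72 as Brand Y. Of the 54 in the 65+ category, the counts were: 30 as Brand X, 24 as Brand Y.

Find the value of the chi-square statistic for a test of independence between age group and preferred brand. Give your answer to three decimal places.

38.219

Row totals: 71, 110, 106, 54. Column totals: 153, 188. Grand total N = 341.
Expected counts (row total × column total / N):
  Under 25, Brand X: 71×153/341 = 31.8563
  Under 25, Brand Y: 71×188/341 = 39.1437
  25-44, Brand X: 110×153/341 = 49.3548
  25-44, Brand Y: 110×188/341 = 60.6452
  45-64, Brand X: 106×153/341 = 47.5601
  45-64, Brand Y: 106×188/341 = 58.4399
  65+, Brand X: 54×153/341 = 24.2287
  65+, Brand Y: 54×188/341 = 29.7713
Contributions (O − E)²/E:
  (52 − 31.8563)²/31.8563 = 12.7375
  (19 − 39.1437)²/39.1437 = 10.3661
  (37 − 49.3548)²/49.3548 = 3.0927
  (73 − 60.6452)²/60.6452 = 2.5170
  (34 − 47.5601)²/47.5601 = 3.8662
  (72 − 58.4399)²/58.4399 = 3.1464
  (30 − 24.2287)²/24.2287 = 1.3747
  (24 − 29.7713)²/29.7713 = 1.1188
χ² = 12.7375 + 10.3661 + 3.0927 + 2.5170 + 3.8662 + 3.1464 + 1.3747 + 1.1188 = 38.219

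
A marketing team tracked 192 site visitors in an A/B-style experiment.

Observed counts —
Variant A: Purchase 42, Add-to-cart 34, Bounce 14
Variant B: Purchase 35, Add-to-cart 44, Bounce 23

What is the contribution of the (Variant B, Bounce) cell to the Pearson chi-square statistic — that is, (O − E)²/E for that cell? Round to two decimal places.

Row total (Variant B) = 102; column total (Bounce) = 37; N = 192.
Expected count E = 102 × 37 / 192 = 19.656.
Contribution = (O − E)²/E = (23 − 19.656)² / 19.656 = 0.57.

0.57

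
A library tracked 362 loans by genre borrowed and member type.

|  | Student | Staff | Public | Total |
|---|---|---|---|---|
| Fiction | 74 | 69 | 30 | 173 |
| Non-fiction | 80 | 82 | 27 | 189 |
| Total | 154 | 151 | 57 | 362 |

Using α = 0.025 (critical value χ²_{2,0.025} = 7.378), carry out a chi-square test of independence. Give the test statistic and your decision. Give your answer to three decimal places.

0.805; fail to reject H₀

Grand total N = 362.
Expected counts (row total × column total / N):
  Fiction, Student: 173×154/362 = 73.5967
  Fiction, Staff: 173×151/362 = 72.1630
  Fiction, Public: 173×57/362 = 27.2403
  Non-fiction, Student: 189×154/362 = 80.4033
  Non-fiction, Staff: 189×151/362 = 78.8370
  Non-fiction, Public: 189×57/362 = 29.7597
Contributions (O − E)²/E:
  (74 − 73.5967)²/73.5967 = 0.0022
  (69 − 72.1630)²/72.1630 = 0.1386
  (30 − 27.2403)²/27.2403 = 0.2796
  (80 − 80.4033)²/80.4033 = 0.0020
  (82 − 78.8370)²/78.8370 = 0.1269
  (27 − 29.7597)²/29.7597 = 0.2559
χ² = 0.0022 + 0.1386 + 0.2796 + 0.0020 + 0.1269 + 0.2559 = 0.805
df = (2−1)(3−1) = 2. Since 0.805 < 7.378, fail to reject the null hypothesis of independence at α = 0.025.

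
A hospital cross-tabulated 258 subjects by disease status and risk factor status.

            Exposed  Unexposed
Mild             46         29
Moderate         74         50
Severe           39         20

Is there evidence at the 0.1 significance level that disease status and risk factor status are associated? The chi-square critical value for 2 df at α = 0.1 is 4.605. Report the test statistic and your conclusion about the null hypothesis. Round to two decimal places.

Row totals: 75, 124, 59. Column totals: 159, 99. Grand total N = 258.
Expected counts (row total × column total / N):
  Mild, Exposed: 75×159/258 = 46.221
  Mild, Unexposed: 75×99/258 = 28.779
  Moderate, Exposed: 124×159/258 = 76.419
  Moderate, Unexposed: 124×99/258 = 47.581
  Severe, Exposed: 59×159/258 = 36.360
  Severe, Unexposed: 59×99/258 = 22.640
Contributions (O − E)²/E:
  (46 − 46.221)²/46.221 = 0.0011
  (29 − 28.779)²/28.779 = 0.0017
  (74 − 76.419)²/76.419 = 0.0766
  (50 − 47.581)²/47.581 = 0.1230
  (39 − 36.360)²/36.360 = 0.1917
  (20 − 22.640)²/22.640 = 0.3078
χ² = 0.0011 + 0.0017 + 0.0766 + 0.1230 + 0.1917 + 0.3078 = 0.70
df = (3−1)(2−1) = 2. Since 0.70 < 4.605, fail to reject the null hypothesis of independence at α = 0.1.

0.70; fail to reject H₀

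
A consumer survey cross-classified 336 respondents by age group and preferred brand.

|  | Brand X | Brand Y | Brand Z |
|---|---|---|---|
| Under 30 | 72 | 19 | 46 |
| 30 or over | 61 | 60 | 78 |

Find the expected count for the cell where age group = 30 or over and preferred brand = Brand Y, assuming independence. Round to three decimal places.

Row total (30 or over) = 199; column total (Brand Y) = 79; grand total N = 336.
Expected count = (row total × column total) / N = 199 × 79 / 336 = 46.789.

46.789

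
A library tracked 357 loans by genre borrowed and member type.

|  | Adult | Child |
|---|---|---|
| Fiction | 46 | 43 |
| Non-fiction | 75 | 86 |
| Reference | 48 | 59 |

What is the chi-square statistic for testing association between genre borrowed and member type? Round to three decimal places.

Row totals: 89, 161, 107. Column totals: 169, 188. Grand total N = 357.
Expected counts (row total × column total / N):
  Fiction, Adult: 89×169/357 = 42.1317
  Fiction, Child: 89×188/357 = 46.8683
  Non-fiction, Adult: 161×169/357 = 76.2157
  Non-fiction, Child: 161×188/357 = 84.7843
  Reference, Adult: 107×169/357 = 50.6527
  Reference, Child: 107×188/357 = 56.3473
Contributions (O − E)²/E:
  (46 − 42.1317)²/42.1317 = 0.3552
  (43 − 46.8683)²/46.8683 = 0.3193
  (75 − 76.2157)²/76.2157 = 0.0194
  (86 − 84.7843)²/84.7843 = 0.0174
  (48 − 50.6527)²/50.6527 = 0.1389
  (59 − 56.3473)²/56.3473 = 0.1249
χ² = 0.3552 + 0.3193 + 0.0194 + 0.0174 + 0.1389 + 0.1249 = 0.975

0.975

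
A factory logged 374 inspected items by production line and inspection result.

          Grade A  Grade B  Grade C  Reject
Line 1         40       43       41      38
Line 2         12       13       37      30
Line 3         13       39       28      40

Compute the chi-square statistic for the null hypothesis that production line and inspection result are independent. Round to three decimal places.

Row totals: 162, 92, 120. Column totals: 65, 95, 106, 108. Grand total N = 374.
Expected counts (row total × column total / N):
  Line 1, Grade A: 162×65/374 = 28.15508
  Line 1, Grade B: 162×95/374 = 41.14973
  Line 1, Grade C: 162×106/374 = 45.91444
  Line 1, Reject: 162×108/374 = 46.78075
  Line 2, Grade A: 92×65/374 = 15.98930
  Line 2, Grade B: 92×95/374 = 23.36898
  Line 2, Grade C: 92×106/374 = 26.07487
  Line 2, Reject: 92×108/374 = 26.56684
  Line 3, Grade A: 120×65/374 = 20.85561
  Line 3, Grade B: 120×95/374 = 30.48128
  Line 3, Grade C: 120×106/374 = 34.01070
  Line 3, Reject: 120×108/374 = 34.65241
Contributions (O − E)²/E:
  (40 − 28.15508)²/28.15508 = 4.9832
  (43 − 41.14973)²/41.14973 = 0.0832
  (41 − 45.91444)²/45.91444 = 0.5260
  (38 − 46.78075)²/46.78075 = 1.6481
  (12 − 15.98930)²/15.98930 = 0.9953
  (13 − 23.36898)²/23.36898 = 4.6008
  (37 − 26.07487)²/26.07487 = 4.5775
  (30 − 26.56684)²/26.56684 = 0.4437
  (13 − 20.85561)²/20.85561 = 2.9589
  (39 − 30.48128)²/30.48128 = 2.3808
  (28 − 34.01070)²/34.01070 = 1.0623
  (40 − 34.65241)²/34.65241 = 0.8252
χ² = 4.9832 + 0.0832 + 0.5260 + 1.6481 + 0.9953 + 4.6008 + 4.5775 + 0.4437 + 2.9589 + 2.3808 + 1.0623 + 0.8252 = 25.085

25.085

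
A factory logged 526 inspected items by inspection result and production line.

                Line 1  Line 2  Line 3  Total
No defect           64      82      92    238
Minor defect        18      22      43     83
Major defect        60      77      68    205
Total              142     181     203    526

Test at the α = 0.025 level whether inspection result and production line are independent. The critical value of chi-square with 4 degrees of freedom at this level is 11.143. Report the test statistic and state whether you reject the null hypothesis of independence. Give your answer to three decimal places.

8.676; fail to reject H₀

Grand total N = 526.
Expected counts (row total × column total / N):
  No defect, Line 1: 238×142/526 = 64.2510
  No defect, Line 2: 238×181/526 = 81.8973
  No defect, Line 3: 238×203/526 = 91.8517
  Minor defect, Line 1: 83×142/526 = 22.4068
  Minor defect, Line 2: 83×181/526 = 28.5608
  Minor defect, Line 3: 83×203/526 = 32.0323
  Major defect, Line 1: 205×142/526 = 55.3422
  Major defect, Line 2: 205×181/526 = 70.5418
  Major defect, Line 3: 205×203/526 = 79.1160
Contributions (O − E)²/E:
  (64 − 64.2510)²/64.2510 = 0.0010
  (82 − 81.8973)²/81.8973 = 0.0001
  (92 − 91.8517)²/91.8517 = 0.0002
  (18 − 22.4068)²/22.4068 = 0.8667
  (22 − 28.5608)²/28.5608 = 1.5071
  (43 − 32.0323)²/32.0323 = 3.7553
  (60 − 55.3422)²/55.3422 = 0.3920
  (77 − 70.5418)²/70.5418 = 0.5913
  (68 − 79.1160)²/79.1160 = 1.5618
χ² = 0.0010 + 0.0001 + 0.0002 + 0.8667 + 1.5071 + 3.7553 + 0.3920 + 0.5913 + 1.5618 = 8.676
df = (3−1)(3−1) = 4. Since 8.676 < 11.143, fail to reject the null hypothesis of independence at α = 0.025.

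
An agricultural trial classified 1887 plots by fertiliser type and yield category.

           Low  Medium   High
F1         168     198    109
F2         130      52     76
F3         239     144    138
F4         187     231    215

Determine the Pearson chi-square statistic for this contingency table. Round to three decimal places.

74.433

Row totals: 475, 258, 521, 633. Column totals: 724, 625, 538. Grand total N = 1887.
Expected counts (row total × column total / N):
  F1, Low: 475×724/1887 = 182.2470
  F1, Medium: 475×625/1887 = 157.3264
  F1, High: 475×538/1887 = 135.4266
  F2, Low: 258×724/1887 = 98.9889
  F2, Medium: 258×625/1887 = 85.4531
  F2, High: 258×538/1887 = 73.5580
  F3, Low: 521×724/1887 = 199.8961
  F3, Medium: 521×625/1887 = 172.5623
  F3, High: 521×538/1887 = 148.5416
  F4, Low: 633×724/1887 = 242.8680
  F4, Medium: 633×625/1887 = 209.6582
  F4, High: 633×538/1887 = 180.4738
Contributions (O − E)²/E:
  (168 − 182.2470)²/182.2470 = 1.1137
  (198 − 157.3264)²/157.3264 = 10.5153
  (109 − 135.4266)²/135.4266 = 5.1568
  (130 − 98.9889)²/98.9889 = 9.7151
  (52 − 85.4531)²/85.4531 = 13.0962
  (76 − 73.5580)²/73.5580 = 0.0811
  (239 − 199.8961)²/199.8961 = 7.6495
  (144 − 172.5623)²/172.5623 = 4.7276
  (138 − 148.5416)²/148.5416 = 0.7481
  (187 − 242.8680)²/242.8680 = 12.8516
  (231 − 209.6582)²/209.6582 = 2.1725
  (215 − 180.4738)²/180.4738 = 6.6052
χ² = 1.1137 + 10.5153 + 5.1568 + 9.7151 + 13.0962 + 0.0811 + 7.6495 + 4.7276 + 0.7481 + 12.8516 + 2.1725 + 6.6052 = 74.433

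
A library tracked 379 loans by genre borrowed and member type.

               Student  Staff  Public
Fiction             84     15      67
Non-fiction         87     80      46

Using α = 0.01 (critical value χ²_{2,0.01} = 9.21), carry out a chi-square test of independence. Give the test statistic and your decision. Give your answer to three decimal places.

Row totals: 166, 213. Column totals: 171, 95, 113. Grand total N = 379.
Expected counts (row total × column total / N):
  Fiction, Student: 166×171/379 = 74.8971
  Fiction, Staff: 166×95/379 = 41.6095
  Fiction, Public: 166×113/379 = 49.4934
  Non-fiction, Student: 213×171/379 = 96.1029
  Non-fiction, Staff: 213×95/379 = 53.3905
  Non-fiction, Public: 213×113/379 = 63.5066
Contributions (O − E)²/E:
  (84 − 74.8971)²/74.8971 = 1.1064
  (15 − 41.6095)²/41.6095 = 17.0169
  (67 − 49.4934)²/49.4934 = 6.1924
  (87 − 96.1029)²/96.1029 = 0.8622
  (80 − 53.3905)²/53.3905 = 13.2620
  (46 − 63.5066)²/63.5066 = 4.8260
χ² = 1.1064 + 17.0169 + 6.1924 + 0.8622 + 13.2620 + 4.8260 = 43.266
df = (2−1)(3−1) = 2. Since 43.266 > 9.21, reject the null hypothesis of independence at α = 0.01.

43.266; reject H₀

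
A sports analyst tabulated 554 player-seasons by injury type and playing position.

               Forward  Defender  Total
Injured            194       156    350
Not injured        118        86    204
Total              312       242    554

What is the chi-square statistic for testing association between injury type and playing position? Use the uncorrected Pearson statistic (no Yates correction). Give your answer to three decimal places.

0.305

Grand total N = 554.
Expected counts (row total × column total / N):
  Injured, Forward: 350×312/554 = 197.1119
  Injured, Defender: 350×242/554 = 152.8881
  Not injured, Forward: 204×312/554 = 114.8881
  Not injured, Defender: 204×242/554 = 89.1119
Contributions (O − E)²/E:
  (194 − 197.1119)²/197.1119 = 0.0491
  (156 − 152.8881)²/152.8881 = 0.0633
  (118 − 114.8881)²/114.8881 = 0.0843
  (86 − 89.1119)²/89.1119 = 0.1087
χ² = 0.0491 + 0.0633 + 0.0843 + 0.1087 = 0.305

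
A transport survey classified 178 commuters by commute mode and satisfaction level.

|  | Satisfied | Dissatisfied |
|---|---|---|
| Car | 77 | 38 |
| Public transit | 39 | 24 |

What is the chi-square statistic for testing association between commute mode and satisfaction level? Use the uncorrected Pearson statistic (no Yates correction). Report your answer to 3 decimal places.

Row totals: 115, 63. Column totals: 116, 62. Grand total N = 178.
Expected counts (row total × column total / N):
  Car, Satisfied: 115×116/178 = 74.9438
  Car, Dissatisfied: 115×62/178 = 40.0562
  Public transit, Satisfied: 63×116/178 = 41.0562
  Public transit, Dissatisfied: 63×62/178 = 21.9438
Contributions (O − E)²/E:
  (77 − 74.9438)²/74.9438 = 0.0564
  (38 − 40.0562)²/40.0562 = 0.1056
  (39 − 41.0562)²/41.0562 = 0.1030
  (24 − 21.9438)²/21.9438 = 0.1927
χ² = 0.0564 + 0.1056 + 0.1030 + 0.1927 = 0.458

0.458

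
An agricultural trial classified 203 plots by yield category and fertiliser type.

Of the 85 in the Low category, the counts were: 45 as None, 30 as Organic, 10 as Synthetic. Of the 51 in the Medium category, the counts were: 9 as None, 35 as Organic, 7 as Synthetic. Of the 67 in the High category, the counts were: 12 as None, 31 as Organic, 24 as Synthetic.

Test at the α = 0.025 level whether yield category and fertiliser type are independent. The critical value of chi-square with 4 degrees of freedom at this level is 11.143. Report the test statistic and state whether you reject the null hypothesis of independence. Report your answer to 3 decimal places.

Row totals: 85, 51, 67. Column totals: 66, 96, 41. Grand total N = 203.
Expected counts (row total × column total / N):
  Low, None: 85×66/203 = 27.6355
  Low, Organic: 85×96/203 = 40.1970
  Low, Synthetic: 85×41/203 = 17.1675
  Medium, None: 51×66/203 = 16.5813
  Medium, Organic: 51×96/203 = 24.1182
  Medium, Synthetic: 51×41/203 = 10.3005
  High, None: 67×66/203 = 21.7833
  High, Organic: 67×96/203 = 31.6847
  High, Synthetic: 67×41/203 = 13.5320
Contributions (O − E)²/E:
  (45 − 27.6355)²/27.6355 = 10.9108
  (30 − 40.1970)²/40.1970 = 2.5867
  (10 − 17.1675)²/17.1675 = 2.9925
  (9 − 16.5813)²/16.5813 = 3.4663
  (35 − 24.1182)²/24.1182 = 4.9097
  (7 − 10.3005)²/10.3005 = 1.0576
  (12 − 21.7833)²/21.7833 = 4.3939
  (31 − 31.6847)²/31.6847 = 0.0148
  (24 − 13.5320)²/13.5320 = 8.0978
χ² = 10.9108 + 2.5867 + 2.9925 + 3.4663 + 4.9097 + 1.0576 + 4.3939 + 0.0148 + 8.0978 = 38.430
df = (3−1)(3−1) = 4. Since 38.430 > 11.143, reject the null hypothesis of independence at α = 0.025.

38.430; reject H₀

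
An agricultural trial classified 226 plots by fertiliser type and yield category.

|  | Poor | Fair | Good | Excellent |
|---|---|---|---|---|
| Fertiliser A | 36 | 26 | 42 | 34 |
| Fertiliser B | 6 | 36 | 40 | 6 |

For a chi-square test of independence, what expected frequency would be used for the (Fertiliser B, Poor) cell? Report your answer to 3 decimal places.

16.354

Row total (Fertiliser B) = 88; column total (Poor) = 42; grand total N = 226.
Expected count = (row total × column total) / N = 88 × 42 / 226 = 16.354.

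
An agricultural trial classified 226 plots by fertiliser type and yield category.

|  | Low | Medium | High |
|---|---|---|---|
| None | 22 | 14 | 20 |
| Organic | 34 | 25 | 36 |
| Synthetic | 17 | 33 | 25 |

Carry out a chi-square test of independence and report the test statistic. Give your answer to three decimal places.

8.816

Row totals: 56, 95, 75. Column totals: 73, 72, 81. Grand total N = 226.
Expected counts (row total × column total / N):
  None, Low: 56×73/226 = 18.0885
  None, Medium: 56×72/226 = 17.8407
  None, High: 56×81/226 = 20.0708
  Organic, Low: 95×73/226 = 30.6858
  Organic, Medium: 95×72/226 = 30.2655
  Organic, High: 95×81/226 = 34.0487
  Synthetic, Low: 75×73/226 = 24.2257
  Synthetic, Medium: 75×72/226 = 23.8938
  Synthetic, High: 75×81/226 = 26.8805
Contributions (O − E)²/E:
  (22 − 18.0885)²/18.0885 = 0.8458
  (14 − 17.8407)²/17.8407 = 0.8268
  (20 − 20.0708)²/20.0708 = 0.0002
  (34 − 30.6858)²/30.6858 = 0.3579
  (25 − 30.2655)²/30.2655 = 0.9161
  (36 − 34.0487)²/34.0487 = 0.1118
  (17 − 24.2257)²/24.2257 = 2.1552
  (33 − 23.8938)²/23.8938 = 3.4705
  (25 − 26.8805)²/26.8805 = 0.1316
χ² = 0.8458 + 0.8268 + 0.0002 + 0.3579 + 0.9161 + 0.1118 + 2.1552 + 3.4705 + 0.1316 = 8.816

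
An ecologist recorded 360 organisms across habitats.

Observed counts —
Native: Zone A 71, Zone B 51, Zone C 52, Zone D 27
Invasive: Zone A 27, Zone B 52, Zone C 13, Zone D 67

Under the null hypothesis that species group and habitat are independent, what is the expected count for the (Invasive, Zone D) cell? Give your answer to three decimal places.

41.517

Row total (Invasive) = 159; column total (Zone D) = 94; grand total N = 360.
Expected count = (row total × column total) / N = 159 × 94 / 360 = 41.517.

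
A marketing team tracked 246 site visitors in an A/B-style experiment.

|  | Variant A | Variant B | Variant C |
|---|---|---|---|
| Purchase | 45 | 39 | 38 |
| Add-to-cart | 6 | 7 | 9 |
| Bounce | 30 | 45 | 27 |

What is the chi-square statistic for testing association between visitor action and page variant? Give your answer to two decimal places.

4.91

Row totals: 122, 22, 102. Column totals: 81, 91, 74. Grand total N = 246.
Expected counts (row total × column total / N):
  Purchase, Variant A: 122×81/246 = 40.171
  Purchase, Variant B: 122×91/246 = 45.130
  Purchase, Variant C: 122×74/246 = 36.699
  Add-to-cart, Variant A: 22×81/246 = 7.244
  Add-to-cart, Variant B: 22×91/246 = 8.138
  Add-to-cart, Variant C: 22×74/246 = 6.618
  Bounce, Variant A: 102×81/246 = 33.585
  Bounce, Variant B: 102×91/246 = 37.732
  Bounce, Variant C: 102×74/246 = 30.683
Contributions (O − E)²/E:
  (45 − 40.171)²/40.171 = 0.5805
  (39 − 45.130)²/45.130 = 0.8326
  (38 − 36.699)²/36.699 = 0.0461
  (6 − 7.244)²/7.244 = 0.2136
  (7 − 8.138)²/8.138 = 0.1591
  (9 − 6.618)²/6.618 = 0.8573
  (30 − 33.585)²/33.585 = 0.3827
  (45 − 37.732)²/37.732 = 1.4000
  (27 − 30.683)²/30.683 = 0.4421
χ² = 0.5805 + 0.8326 + 0.0461 + 0.2136 + 0.1591 + 0.8573 + 0.3827 + 1.4000 + 0.4421 = 4.91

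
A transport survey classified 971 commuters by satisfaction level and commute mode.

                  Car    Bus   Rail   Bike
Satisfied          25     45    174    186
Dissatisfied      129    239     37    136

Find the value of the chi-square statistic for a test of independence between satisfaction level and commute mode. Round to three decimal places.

290.580

Row totals: 430, 541. Column totals: 154, 284, 211, 322. Grand total N = 971.
Expected counts (row total × column total / N):
  Satisfied, Car: 430×154/971 = 68.1977
  Satisfied, Bus: 430×284/971 = 125.7673
  Satisfied, Rail: 430×211/971 = 93.4398
  Satisfied, Bike: 430×322/971 = 142.5953
  Dissatisfied, Car: 541×154/971 = 85.8023
  Dissatisfied, Bus: 541×284/971 = 158.2327
  Dissatisfied, Rail: 541×211/971 = 117.5602
  Dissatisfied, Bike: 541×322/971 = 179.4047
Contributions (O − E)²/E:
  (25 − 68.1977)²/68.1977 = 27.3622
  (45 − 125.7673)²/125.7673 = 51.8685
  (174 − 93.4398)²/93.4398 = 69.4559
  (186 − 142.5953)²/142.5953 = 13.2120
  (129 − 85.8023)²/85.8023 = 21.7481
  (239 − 158.2327)²/158.2327 = 41.2264
  (37 − 117.5602)²/117.5602 = 55.2053
  (136 − 179.4047)²/179.4047 = 10.5012
χ² = 27.3622 + 51.8685 + 69.4559 + 13.2120 + 21.7481 + 41.2264 + 55.2053 + 10.5012 = 290.580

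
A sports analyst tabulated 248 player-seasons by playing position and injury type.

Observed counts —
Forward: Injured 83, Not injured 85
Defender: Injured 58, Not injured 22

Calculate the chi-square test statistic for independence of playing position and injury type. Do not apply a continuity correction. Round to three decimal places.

11.784

Row totals: 168, 80. Column totals: 141, 107. Grand total N = 248.
Expected counts (row total × column total / N):
  Forward, Injured: 168×141/248 = 95.5161
  Forward, Not injured: 168×107/248 = 72.4839
  Defender, Injured: 80×141/248 = 45.4839
  Defender, Not injured: 80×107/248 = 34.5161
Contributions (O − E)²/E:
  (83 − 95.5161)²/95.5161 = 1.6401
  (85 − 72.4839)²/72.4839 = 2.1612
  (58 − 45.4839)²/45.4839 = 3.4441
  (22 − 34.5161)²/34.5161 = 4.5385
χ² = 1.6401 + 2.1612 + 3.4441 + 4.5385 = 11.784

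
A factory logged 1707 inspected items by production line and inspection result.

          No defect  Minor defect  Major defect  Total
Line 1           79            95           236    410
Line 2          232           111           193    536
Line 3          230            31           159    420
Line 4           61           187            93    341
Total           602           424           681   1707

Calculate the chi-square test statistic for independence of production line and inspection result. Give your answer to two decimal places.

Grand total N = 1707.
Expected counts (row total × column total / N):
  Line 1, No defect: 410×602/1707 = 144.5929
  Line 1, Minor defect: 410×424/1707 = 101.8395
  Line 1, Major defect: 410×681/1707 = 163.5677
  Line 2, No defect: 536×602/1707 = 189.0287
  Line 2, Minor defect: 536×424/1707 = 133.1365
  Line 2, Major defect: 536×681/1707 = 213.8348
  Line 3, No defect: 420×602/1707 = 148.1195
  Line 3, Minor defect: 420×424/1707 = 104.3234
  Line 3, Major defect: 420×681/1707 = 167.5571
  Line 4, No defect: 341×602/1707 = 120.2589
  Line 4, Minor defect: 341×424/1707 = 84.7006
  Line 4, Major defect: 341×681/1707 = 136.0404
Contributions (O − E)²/E:
  (79 − 144.5929)²/144.5929 = 29.7555
  (95 − 101.8395)²/101.8395 = 0.4593
  (236 − 163.5677)²/163.5677 = 32.0750
  (232 − 189.0287)²/189.0287 = 9.7685
  (111 − 133.1365)²/133.1365 = 3.6806
  (193 − 213.8348)²/213.8348 = 2.0300
  (230 − 148.1195)²/148.1195 = 45.2636
  (31 − 104.3234)²/104.3234 = 51.5351
  (159 − 167.5571)²/167.5571 = 0.4370
  (61 − 120.2589)²/120.2589 = 29.2005
  (187 − 84.7006)²/84.7006 = 123.5548
  (93 − 136.0404)²/136.0404 = 13.6171
χ² = 29.7555 + 0.4593 + 32.0750 + 9.7685 + 3.6806 + 2.0300 + 45.2636 + 51.5351 + 0.4370 + 29.2005 + 123.5548 + 13.6171 = 341.38

341.38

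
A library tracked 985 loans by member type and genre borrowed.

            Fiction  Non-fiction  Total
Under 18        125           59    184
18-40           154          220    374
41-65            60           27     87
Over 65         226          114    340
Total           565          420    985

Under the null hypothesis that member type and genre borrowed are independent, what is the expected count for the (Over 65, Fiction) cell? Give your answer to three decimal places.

Row total (Over 65) = 340; column total (Fiction) = 565; grand total N = 985.
Expected count = (row total × column total) / N = 340 × 565 / 985 = 195.025.

195.025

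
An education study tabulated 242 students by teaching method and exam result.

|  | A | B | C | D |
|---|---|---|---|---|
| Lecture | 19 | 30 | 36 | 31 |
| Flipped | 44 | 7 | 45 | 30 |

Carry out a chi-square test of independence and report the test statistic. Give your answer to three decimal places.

24.864

Row totals: 116, 126. Column totals: 63, 37, 81, 61. Grand total N = 242.
Expected counts (row total × column total / N):
  Lecture, A: 116×63/242 = 30.1983
  Lecture, B: 116×37/242 = 17.7355
  Lecture, C: 116×81/242 = 38.8264
  Lecture, D: 116×61/242 = 29.2397
  Flipped, A: 126×63/242 = 32.8017
  Flipped, B: 126×37/242 = 19.2645
  Flipped, C: 126×81/242 = 42.1736
  Flipped, D: 126×61/242 = 31.7603
Contributions (O − E)²/E:
  (19 − 30.1983)²/30.1983 = 4.1526
  (30 − 17.7355)²/17.7355 = 8.4812
  (36 − 38.8264)²/38.8264 = 0.2058
  (31 − 29.2397)²/29.2397 = 0.1060
  (44 − 32.8017)²/32.8017 = 3.8230
  (7 − 19.2645)²/19.2645 = 7.8080
  (45 − 42.1736)²/42.1736 = 0.1894
  (30 − 31.7603)²/31.7603 = 0.0976
χ² = 4.1526 + 8.4812 + 0.2058 + 0.1060 + 3.8230 + 7.8080 + 0.1894 + 0.0976 = 24.864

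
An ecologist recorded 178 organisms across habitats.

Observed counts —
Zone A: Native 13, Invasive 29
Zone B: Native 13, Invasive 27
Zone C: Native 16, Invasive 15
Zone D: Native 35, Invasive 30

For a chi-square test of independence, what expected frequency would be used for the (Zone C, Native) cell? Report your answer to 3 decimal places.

13.410

Row total (Zone C) = 31; column total (Native) = 77; grand total N = 178.
Expected count = (row total × column total) / N = 31 × 77 / 178 = 13.410.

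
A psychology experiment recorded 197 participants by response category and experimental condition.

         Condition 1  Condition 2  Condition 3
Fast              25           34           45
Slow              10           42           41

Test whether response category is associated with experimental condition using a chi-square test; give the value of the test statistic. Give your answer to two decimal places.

6.86

Row totals: 104, 93. Column totals: 35, 76, 86. Grand total N = 197.
Expected counts (row total × column total / N):
  Fast, Condition 1: 104×35/197 = 18.477
  Fast, Condition 2: 104×76/197 = 40.122
  Fast, Condition 3: 104×86/197 = 45.401
  Slow, Condition 1: 93×35/197 = 16.523
  Slow, Condition 2: 93×76/197 = 35.878
  Slow, Condition 3: 93×86/197 = 40.599
Contributions (O − E)²/E:
  (25 − 18.477)²/18.477 = 2.3028
  (34 − 40.122)²/40.122 = 0.9341
  (45 − 45.401)²/45.401 = 0.0035
  (10 − 16.523)²/16.523 = 2.5752
  (42 − 35.878)²/35.878 = 1.0446
  (41 − 40.599)²/40.599 = 0.0040
χ² = 2.3028 + 0.9341 + 0.0035 + 2.5752 + 1.0446 + 0.0040 = 6.86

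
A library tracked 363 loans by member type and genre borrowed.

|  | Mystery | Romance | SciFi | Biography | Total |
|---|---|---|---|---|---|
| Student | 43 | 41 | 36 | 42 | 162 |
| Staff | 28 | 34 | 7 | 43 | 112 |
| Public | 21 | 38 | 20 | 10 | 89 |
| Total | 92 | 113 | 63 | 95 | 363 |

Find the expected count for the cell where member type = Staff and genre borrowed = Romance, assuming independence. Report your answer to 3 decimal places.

Row total (Staff) = 112; column total (Romance) = 113; grand total N = 363.
Expected count = (row total × column total) / N = 112 × 113 / 363 = 34.865.

34.865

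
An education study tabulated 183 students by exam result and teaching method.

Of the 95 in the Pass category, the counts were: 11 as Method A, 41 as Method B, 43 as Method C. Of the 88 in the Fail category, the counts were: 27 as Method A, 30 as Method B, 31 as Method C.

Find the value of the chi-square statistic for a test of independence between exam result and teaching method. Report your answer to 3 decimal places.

Row totals: 95, 88. Column totals: 38, 71, 74. Grand total N = 183.
Expected counts (row total × column total / N):
  Pass, Method A: 95×38/183 = 19.7268
  Pass, Method B: 95×71/183 = 36.8579
  Pass, Method C: 95×74/183 = 38.4153
  Fail, Method A: 88×38/183 = 18.2732
  Fail, Method B: 88×71/183 = 34.1421
  Fail, Method C: 88×74/183 = 35.5847
Contributions (O − E)²/E:
  (11 − 19.7268)²/19.7268 = 3.8606
  (41 − 36.8579)²/36.8579 = 0.4655
  (43 − 38.4153)²/38.4153 = 0.5472
  (27 − 18.2732)²/18.2732 = 4.1677
  (30 − 34.1421)²/34.1421 = 0.5025
  (31 − 35.5847)²/35.5847 = 0.5907
χ² = 3.8606 + 0.4655 + 0.5472 + 4.1677 + 0.5025 + 0.5907 = 10.134

10.134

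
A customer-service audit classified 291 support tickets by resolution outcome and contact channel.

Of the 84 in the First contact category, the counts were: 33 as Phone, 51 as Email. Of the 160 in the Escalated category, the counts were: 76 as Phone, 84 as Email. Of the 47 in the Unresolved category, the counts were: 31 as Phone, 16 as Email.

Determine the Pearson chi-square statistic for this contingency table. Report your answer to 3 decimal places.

8.641

Row totals: 84, 160, 47. Column totals: 140, 151. Grand total N = 291.
Expected counts (row total × column total / N):
  First contact, Phone: 84×140/291 = 40.4124
  First contact, Email: 84×151/291 = 43.5876
  Escalated, Phone: 160×140/291 = 76.9759
  Escalated, Email: 160×151/291 = 83.0241
  Unresolved, Phone: 47×140/291 = 22.6117
  Unresolved, Email: 47×151/291 = 24.3883
Contributions (O − E)²/E:
  (33 − 40.4124)²/40.4124 = 1.3596
  (51 − 43.5876)²/43.5876 = 1.2605
  (76 − 76.9759)²/76.9759 = 0.0124
  (84 − 83.0241)²/83.0241 = 0.0115
  (31 − 22.6117)²/22.6117 = 3.1118
  (16 − 24.3883)²/24.3883 = 2.8851
χ² = 1.3596 + 1.2605 + 0.0124 + 0.0115 + 3.1118 + 2.8851 = 8.641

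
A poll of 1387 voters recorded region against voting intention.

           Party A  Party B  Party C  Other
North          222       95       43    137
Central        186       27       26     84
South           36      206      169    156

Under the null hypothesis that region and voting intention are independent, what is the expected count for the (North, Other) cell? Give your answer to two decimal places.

135.09

Row total (North) = 497; column total (Other) = 377; grand total N = 1387.
Expected count = (row total × column total) / N = 497 × 377 / 1387 = 135.09.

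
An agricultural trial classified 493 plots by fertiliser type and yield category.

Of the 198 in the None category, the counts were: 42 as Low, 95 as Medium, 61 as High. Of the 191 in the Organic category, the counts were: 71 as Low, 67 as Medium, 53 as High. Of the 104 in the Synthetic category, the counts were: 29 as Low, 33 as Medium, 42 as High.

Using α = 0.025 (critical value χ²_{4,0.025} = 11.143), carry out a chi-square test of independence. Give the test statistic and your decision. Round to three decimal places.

18.238; reject H₀

Row totals: 198, 191, 104. Column totals: 142, 195, 156. Grand total N = 493.
Expected counts (row total × column total / N):
  None, Low: 198×142/493 = 57.0304
  None, Medium: 198×195/493 = 78.3164
  None, High: 198×156/493 = 62.6531
  Organic, Low: 191×142/493 = 55.0142
  Organic, Medium: 191×195/493 = 75.5477
  Organic, High: 191×156/493 = 60.4381
  Synthetic, Low: 104×142/493 = 29.9554
  Synthetic, Medium: 104×195/493 = 41.1359
  Synthetic, High: 104×156/493 = 32.9087
Contributions (O − E)²/E:
  (42 − 57.0304)²/57.0304 = 3.9613
  (95 − 78.3164)²/78.3164 = 3.5541
  (61 − 62.6531)²/62.6531 = 0.0436
  (71 − 55.0142)²/55.0142 = 4.6451
  (67 − 75.5477)²/75.5477 = 0.9671
  (53 − 60.4381)²/60.4381 = 0.9154
  (29 − 29.9554)²/29.9554 = 0.0305
  (33 − 41.1359)²/41.1359 = 1.6091
  (42 − 32.9087)²/32.9087 = 2.5115
χ² = 3.9613 + 3.5541 + 0.0436 + 4.6451 + 0.9671 + 0.9154 + 0.0305 + 1.6091 + 2.5115 = 18.238
df = (3−1)(3−1) = 4. Since 18.238 > 11.143, reject the null hypothesis of independence at α = 0.025.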